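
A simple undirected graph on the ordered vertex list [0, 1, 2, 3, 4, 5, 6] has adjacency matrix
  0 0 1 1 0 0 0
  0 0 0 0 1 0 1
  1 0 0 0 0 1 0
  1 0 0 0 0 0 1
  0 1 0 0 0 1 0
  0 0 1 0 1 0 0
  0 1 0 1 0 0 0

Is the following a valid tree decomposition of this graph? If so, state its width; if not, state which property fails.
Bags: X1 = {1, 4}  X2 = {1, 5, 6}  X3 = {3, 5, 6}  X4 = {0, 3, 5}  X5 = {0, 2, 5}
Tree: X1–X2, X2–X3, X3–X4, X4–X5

A tree decomposition must satisfy three properties: every vertex lies in some bag; for every edge, both endpoints lie together in some bag; and for every vertex, the bags containing it form a connected subtree. Here edge (5,4) lies in no bag, so the decomposition is invalid.

No — edge (5,4) lies in no bag.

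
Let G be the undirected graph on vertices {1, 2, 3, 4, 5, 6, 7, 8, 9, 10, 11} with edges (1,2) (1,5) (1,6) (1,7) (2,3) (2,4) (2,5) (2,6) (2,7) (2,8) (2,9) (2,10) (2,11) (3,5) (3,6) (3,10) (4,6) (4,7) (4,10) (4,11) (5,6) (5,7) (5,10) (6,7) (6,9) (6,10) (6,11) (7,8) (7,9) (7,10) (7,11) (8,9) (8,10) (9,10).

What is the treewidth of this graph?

A width-4 tree decomposition is:
Bags: B1 = {2, 5, 6, 7, 10}  B2 = {2, 4, 6, 7, 10}  B3 = {1, 2, 5, 6, 7}  B4 = {2, 4, 6, 7, 11}  B5 = {2, 6, 7, 9, 10}  B6 = {2, 3, 5, 6, 10}  B7 = {2, 7, 8, 9, 10}
Tree: B1–B2, B1–B3, B2–B4, B1–B5, B1–B6, B5–B7
The largest bag has 5 vertices, giving width 4; this decomposition certifies tw(G) ≤ 4. Conversely, {2, 7, 8, 9, 10} is a clique of size 5, and the vertices of any clique must share a bag in every tree decomposition; so some bag has ≥ 5 vertices and tw(G) ≥ 4. Hence tw(G) = 4 exactly.

4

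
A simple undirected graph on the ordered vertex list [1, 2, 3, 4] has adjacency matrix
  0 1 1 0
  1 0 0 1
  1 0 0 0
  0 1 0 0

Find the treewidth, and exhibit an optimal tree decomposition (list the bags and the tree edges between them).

Treewidth 1.
One optimal decomposition is:
Bags: B1 = {1, 2}  B2 = {2, 4}  B3 = {1, 3}
Tree: B1–B2, B1–B3

Each bag holds 2 vertices, so the decomposition has width 1, which upper-bounds the treewidth. Any graph with an edge has treewidth ≥ 1, and G has the edge 1–2. Combining the bounds, tw(G) = 1.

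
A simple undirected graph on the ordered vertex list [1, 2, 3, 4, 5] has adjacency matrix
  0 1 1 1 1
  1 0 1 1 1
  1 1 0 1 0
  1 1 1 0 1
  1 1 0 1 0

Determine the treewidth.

3

A width-3 tree decomposition is:
Bags: B1 = {1, 2, 3, 4}  B2 = {1, 2, 4, 5}
Tree: B1–B2
Each bag holds 4 vertices, so the decomposition has width 3, which upper-bounds the treewidth. Conversely, {1, 2, 3, 4} is a clique of size 4, and the vertices of any clique must share a bag in every tree decomposition; so some bag has ≥ 4 vertices and tw(G) ≥ 3. Hence tw(G) = 3 exactly.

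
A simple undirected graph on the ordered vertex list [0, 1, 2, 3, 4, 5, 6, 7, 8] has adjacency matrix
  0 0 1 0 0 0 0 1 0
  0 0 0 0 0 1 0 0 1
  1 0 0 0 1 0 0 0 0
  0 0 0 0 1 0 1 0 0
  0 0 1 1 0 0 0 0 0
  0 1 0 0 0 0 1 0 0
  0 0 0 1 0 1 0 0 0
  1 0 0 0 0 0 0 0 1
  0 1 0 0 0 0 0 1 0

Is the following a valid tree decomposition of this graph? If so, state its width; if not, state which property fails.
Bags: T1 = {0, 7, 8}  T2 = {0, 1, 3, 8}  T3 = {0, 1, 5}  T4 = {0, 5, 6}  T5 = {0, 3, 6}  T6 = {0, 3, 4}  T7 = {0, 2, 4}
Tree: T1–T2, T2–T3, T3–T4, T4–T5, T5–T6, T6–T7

A tree decomposition must satisfy three properties: every vertex lies in some bag; for every edge, both endpoints lie together in some bag; and for every vertex, the bags containing it form a connected subtree. Here bags containing vertex 3 are not connected in the tree, so the decomposition is invalid.

No — bags containing vertex 3 are not connected in the tree.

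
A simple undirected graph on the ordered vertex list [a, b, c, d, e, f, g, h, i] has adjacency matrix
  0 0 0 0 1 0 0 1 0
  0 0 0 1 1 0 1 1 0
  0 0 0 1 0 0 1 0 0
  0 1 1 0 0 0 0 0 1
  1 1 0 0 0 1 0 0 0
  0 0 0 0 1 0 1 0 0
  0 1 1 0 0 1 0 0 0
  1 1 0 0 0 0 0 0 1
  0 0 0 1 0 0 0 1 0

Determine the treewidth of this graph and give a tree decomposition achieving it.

Treewidth 3.
Bags: B1 = {c, e, f, g}  B2 = {b, c, e, g}  B3 = {b, c, d, e}  B4 = {a, b, d, e}  B5 = {a, b, d, h}  B6 = {a, d, h, i}
Tree: B1–B2, B2–B3, B3–B4, B4–B5, B5–B6

Every bag has size at most 4, so the width is 4 − 1 = 3 and tw(G) ≤ 3. For the lower bound: the 4 vertex sets {c,f,g}, {e}, {b}, {a,d,h,i} are disjoint, each induces a connected subgraph, and every pair is joined by at least one edge of G. Contracting each set to a single vertex therefore yields K_{4} as a minor, and since treewidth is minor-monotone, tw(G) ≥ tw(K_{4}) = 3. Hence tw(G) = 3 exactly.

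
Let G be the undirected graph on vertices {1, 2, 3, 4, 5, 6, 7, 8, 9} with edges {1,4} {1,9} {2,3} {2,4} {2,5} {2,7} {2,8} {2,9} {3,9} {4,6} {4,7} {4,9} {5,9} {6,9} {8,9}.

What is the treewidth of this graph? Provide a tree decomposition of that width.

Every bag has size at most 3, so the width is 3 − 1 = 2 and tw(G) ≤ 2. For the lower bound, the 3 vertices {1, 4, 9} are pairwise adjacent, and any tree decomposition puts a clique entirely inside one bag — forcing width ≥ 2. Therefore the treewidth is 2.

Treewidth 2.
Bags: B1 = {2, 8, 9}  B2 = {2, 5, 9}  B3 = {2, 4, 9}  B4 = {1, 4, 9}  B5 = {4, 6, 9}  B6 = {2, 3, 9}  B7 = {2, 4, 7}
Tree: B1–B2, B1–B3, B3–B4, B4–B5, B3–B6, B3–B7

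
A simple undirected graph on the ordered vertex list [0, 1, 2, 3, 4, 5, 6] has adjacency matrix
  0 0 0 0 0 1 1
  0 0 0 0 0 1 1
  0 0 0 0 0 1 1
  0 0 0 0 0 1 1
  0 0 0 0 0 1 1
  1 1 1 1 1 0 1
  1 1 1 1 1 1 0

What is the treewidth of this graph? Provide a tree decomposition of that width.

The largest bag has 3 vertices, giving width 2; this decomposition certifies tw(G) ≤ 2. Conversely, {0, 5, 6} is a clique of size 3, and the vertices of any clique must share a bag in every tree decomposition; so some bag has ≥ 3 vertices and tw(G) ≥ 2. Therefore the treewidth is 2.

Treewidth 2.
One such decomposition:
Bags: B1 = {2, 5, 6}  B2 = {0, 5, 6}  B3 = {4, 5, 6}  B4 = {1, 5, 6}  B5 = {3, 5, 6}
Tree: B1–B2, B1–B3, B1–B4, B3–B5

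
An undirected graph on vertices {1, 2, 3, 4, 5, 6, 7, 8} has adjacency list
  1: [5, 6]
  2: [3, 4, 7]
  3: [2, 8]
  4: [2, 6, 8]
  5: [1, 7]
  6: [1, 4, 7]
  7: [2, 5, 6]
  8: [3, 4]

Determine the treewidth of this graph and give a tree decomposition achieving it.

Each bag holds 3 vertices, so the decomposition has width 2, which upper-bounds the treewidth. The edges 3–8–4–2–3 form a cycle, so G is not a tree and its treewidth is at least 2. Therefore the treewidth is 2.

Treewidth 2.
Bags: B1 = {2, 3, 8}  B2 = {2, 4, 8}  B3 = {2, 4, 7}  B4 = {4, 6, 7}  B5 = {5, 6, 7}  B6 = {1, 5, 6}
Tree: B1–B2, B2–B3, B3–B4, B4–B5, B5–B6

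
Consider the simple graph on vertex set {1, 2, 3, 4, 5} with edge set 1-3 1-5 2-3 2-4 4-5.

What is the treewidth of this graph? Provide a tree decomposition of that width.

Treewidth 2.
One such decomposition:
Bags: B1 = {2, 4, 5}  B2 = {2, 3, 5}  B3 = {1, 3, 5}
Tree: B1–B2, B2–B3

The largest bag has 3 vertices, giving width 2; this decomposition certifies tw(G) ≤ 2. Since 5–4–2–3–1–5 is a cycle in G, G is not acyclic. Forests are exactly the graphs of treewidth ≤ 1, so tw(G) ≥ 2. The upper and lower bounds meet at 2, so that is the treewidth.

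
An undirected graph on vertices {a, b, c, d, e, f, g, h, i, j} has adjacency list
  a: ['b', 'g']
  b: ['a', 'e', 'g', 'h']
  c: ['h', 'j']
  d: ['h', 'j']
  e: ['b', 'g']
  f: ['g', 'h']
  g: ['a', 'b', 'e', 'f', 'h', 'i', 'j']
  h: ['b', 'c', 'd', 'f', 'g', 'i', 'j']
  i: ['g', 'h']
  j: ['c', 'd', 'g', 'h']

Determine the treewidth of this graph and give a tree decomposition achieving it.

Treewidth 2.
Bags: B1 = {g, h, i}  B2 = {b, g, h}  B3 = {b, e, g}  B4 = {g, h, j}  B5 = {d, h, j}  B6 = {a, b, g}  B7 = {c, h, j}  B8 = {f, g, h}
Tree: B1–B2, B2–B3, B1–B4, B4–B5, B3–B6, B4–B7, B4–B8

The largest bag has 3 vertices, giving width 2; this decomposition certifies tw(G) ≤ 2. For the lower bound, the 3 vertices {d, h, j} are pairwise adjacent, and any tree decomposition puts a clique entirely inside one bag — forcing width ≥ 2. Hence tw(G) = 2 exactly.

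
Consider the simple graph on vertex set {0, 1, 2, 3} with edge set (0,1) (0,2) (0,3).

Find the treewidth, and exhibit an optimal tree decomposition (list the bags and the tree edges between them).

Treewidth 1.
One such decomposition:
Bags: B1 = {0, 2}  B2 = {0, 1}  B3 = {0, 3}
Tree: B1–B2, B1–B3

Each bag holds 2 vertices, so the decomposition has width 1, which upper-bounds the treewidth. Since G has at least one edge (e.g. 2–0), it is not an edgeless graph, so tw(G) ≥ 1. Combining the bounds, tw(G) = 1.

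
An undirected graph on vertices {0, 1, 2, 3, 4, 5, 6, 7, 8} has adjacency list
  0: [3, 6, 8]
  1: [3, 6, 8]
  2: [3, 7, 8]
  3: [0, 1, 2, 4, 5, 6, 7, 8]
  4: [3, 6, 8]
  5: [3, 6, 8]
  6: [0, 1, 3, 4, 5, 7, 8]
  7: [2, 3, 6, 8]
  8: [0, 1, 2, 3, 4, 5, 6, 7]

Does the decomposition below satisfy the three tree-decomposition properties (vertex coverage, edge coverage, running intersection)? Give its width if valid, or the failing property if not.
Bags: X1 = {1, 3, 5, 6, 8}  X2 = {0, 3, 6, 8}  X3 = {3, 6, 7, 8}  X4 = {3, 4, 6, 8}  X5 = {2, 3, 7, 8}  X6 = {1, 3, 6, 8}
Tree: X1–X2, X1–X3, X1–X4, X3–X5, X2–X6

A tree decomposition must satisfy three properties: every vertex lies in some bag; for every edge, both endpoints lie together in some bag; and for every vertex, the bags containing it form a connected subtree. Here bags containing vertex 1 are not connected in the tree, so the decomposition is invalid.

No — bags containing vertex 1 are not connected in the tree.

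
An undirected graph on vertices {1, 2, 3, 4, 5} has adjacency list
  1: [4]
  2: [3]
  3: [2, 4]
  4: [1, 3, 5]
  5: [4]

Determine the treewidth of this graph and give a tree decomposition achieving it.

Every bag has size at most 2, so the width is 2 − 1 = 1 and tw(G) ≤ 1. Since G has at least one edge (e.g. 3–2), it is not an edgeless graph, so tw(G) ≥ 1. The upper and lower bounds meet at 1, so that is the treewidth.

Treewidth 1.
Bags: B1 = {2, 3}  B2 = {3, 4}  B3 = {4, 5}  B4 = {1, 4}
Tree: B1–B2, B2–B3, B2–B4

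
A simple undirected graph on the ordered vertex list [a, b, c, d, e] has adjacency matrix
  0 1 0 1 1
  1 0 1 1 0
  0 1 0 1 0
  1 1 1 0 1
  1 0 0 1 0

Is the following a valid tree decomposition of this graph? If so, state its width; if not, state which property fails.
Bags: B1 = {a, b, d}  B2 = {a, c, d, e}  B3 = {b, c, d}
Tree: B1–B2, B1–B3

A tree decomposition must satisfy three properties: every vertex lies in some bag; for every edge, both endpoints lie together in some bag; and for every vertex, the bags containing it form a connected subtree. Here bags containing vertex c are not connected in the tree, so the decomposition is invalid.

No — bags containing vertex c are not connected in the tree.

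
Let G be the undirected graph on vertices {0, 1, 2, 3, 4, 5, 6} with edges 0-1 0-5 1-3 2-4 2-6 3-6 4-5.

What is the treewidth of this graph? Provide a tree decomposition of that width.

Each bag holds 3 vertices, so the decomposition has width 2, which upper-bounds the treewidth. The edges 2–6–3–1–0–5–4–2 form a cycle, so G is not a tree and its treewidth is at least 2. Hence tw(G) = 2 exactly.

Treewidth 2.
Bags: B1 = {2, 3, 6}  B2 = {1, 2, 3}  B3 = {0, 1, 2}  B4 = {0, 2, 5}  B5 = {2, 4, 5}
Tree: B1–B2, B2–B3, B3–B4, B4–B5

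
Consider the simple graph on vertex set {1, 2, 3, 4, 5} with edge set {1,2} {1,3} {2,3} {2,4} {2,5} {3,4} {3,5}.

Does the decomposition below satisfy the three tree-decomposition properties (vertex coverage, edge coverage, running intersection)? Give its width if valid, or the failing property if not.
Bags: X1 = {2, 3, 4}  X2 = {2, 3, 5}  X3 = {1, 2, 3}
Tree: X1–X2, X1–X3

Yes; width 2.

Every vertex of G appears in some bag (union = {1, 2, 3, 4, 5}); every edge is covered by a bag; and for each vertex v the set of bags containing v is connected in the bag tree. The decomposition is therefore valid. The largest bag has 3 vertices, so the width is 2.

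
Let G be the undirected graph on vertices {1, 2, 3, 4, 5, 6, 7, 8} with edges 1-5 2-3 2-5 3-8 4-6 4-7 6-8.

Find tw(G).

A width-1 tree decomposition is:
Bags: B1 = {1, 5}  B2 = {2, 5}  B3 = {2, 3}  B4 = {3, 8}  B5 = {6, 8}  B6 = {4, 6}  B7 = {4, 7}
Tree: B1–B2, B2–B3, B3–B4, B4–B5, B5–B6, B6–B7
Every bag has size at most 2, so the width is 2 − 1 = 1 and tw(G) ≤ 1. Since G has at least one edge (e.g. 1–5), it is not an edgeless graph, so tw(G) ≥ 1. The upper and lower bounds meet at 1, so that is the treewidth.

1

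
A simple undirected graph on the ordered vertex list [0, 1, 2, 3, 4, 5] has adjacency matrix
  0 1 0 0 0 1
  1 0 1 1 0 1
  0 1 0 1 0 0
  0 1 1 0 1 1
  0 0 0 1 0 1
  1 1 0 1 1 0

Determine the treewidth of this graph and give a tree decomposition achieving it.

Each bag holds 3 vertices, so the decomposition has width 2, which upper-bounds the treewidth. For the lower bound, the 3 vertices {0, 1, 5} are pairwise adjacent, and any tree decomposition puts a clique entirely inside one bag — forcing width ≥ 2. Hence tw(G) = 2 exactly.

Treewidth 2.
One such decomposition:
Bags: B1 = {3, 4, 5}  B2 = {1, 3, 5}  B3 = {1, 2, 3}  B4 = {0, 1, 5}
Tree: B1–B2, B2–B3, B2–B4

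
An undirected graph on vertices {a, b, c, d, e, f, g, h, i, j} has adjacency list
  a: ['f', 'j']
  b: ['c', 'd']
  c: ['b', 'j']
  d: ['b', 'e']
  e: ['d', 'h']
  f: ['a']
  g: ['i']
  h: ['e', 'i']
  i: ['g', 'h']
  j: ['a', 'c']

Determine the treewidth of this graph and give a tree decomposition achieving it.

Treewidth 1.
One such decomposition:
Bags: B1 = {a, f}  B2 = {a, j}  B3 = {c, j}  B4 = {b, c}  B5 = {b, d}  B6 = {d, e}  B7 = {e, h}  B8 = {h, i}  B9 = {g, i}
Tree: B1–B2, B2–B3, B3–B4, B4–B5, B5–B6, B6–B7, B7–B8, B8–B9

Each bag holds 2 vertices, so the decomposition has width 1, which upper-bounds the treewidth. Since G has at least one edge (e.g. f–a), it is not an edgeless graph, so tw(G) ≥ 1. The upper and lower bounds meet at 1, so that is the treewidth.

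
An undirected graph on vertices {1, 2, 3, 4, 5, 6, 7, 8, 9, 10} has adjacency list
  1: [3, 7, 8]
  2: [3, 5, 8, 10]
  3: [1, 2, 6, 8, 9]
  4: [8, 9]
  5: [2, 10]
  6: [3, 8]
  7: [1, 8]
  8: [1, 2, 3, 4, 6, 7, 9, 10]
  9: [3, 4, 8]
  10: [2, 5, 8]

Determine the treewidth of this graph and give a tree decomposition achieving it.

Treewidth 2.
One optimal decomposition is:
Bags: B1 = {2, 3, 8}  B2 = {2, 8, 10}  B3 = {2, 5, 10}  B4 = {3, 6, 8}  B5 = {1, 3, 8}  B6 = {3, 8, 9}  B7 = {1, 7, 8}  B8 = {4, 8, 9}
Tree: B1–B2, B2–B3, B1–B4, B1–B5, B5–B6, B5–B7, B6–B8

Each bag holds 3 vertices, so the decomposition has width 2, which upper-bounds the treewidth. For the lower bound, the 3 vertices {2, 8, 10} are pairwise adjacent, and any tree decomposition puts a clique entirely inside one bag — forcing width ≥ 2. The upper and lower bounds meet at 2, so that is the treewidth.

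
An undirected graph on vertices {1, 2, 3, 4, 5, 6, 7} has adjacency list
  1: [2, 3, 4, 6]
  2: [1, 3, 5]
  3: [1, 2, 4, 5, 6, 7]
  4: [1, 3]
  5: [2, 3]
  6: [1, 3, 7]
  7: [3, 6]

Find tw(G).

2

A width-2 tree decomposition is:
Bags: B1 = {1, 3, 6}  B2 = {1, 2, 3}  B3 = {3, 6, 7}  B4 = {2, 3, 5}  B5 = {1, 3, 4}
Tree: B1–B2, B1–B3, B2–B4, B1–B5
Each bag holds 3 vertices, so the decomposition has width 2, which upper-bounds the treewidth. On the other hand G contains the 3-clique {1, 2, 3}. A clique must lie in a single bag of any decomposition, so no decomposition can have width below 2. Combining the bounds, tw(G) = 2.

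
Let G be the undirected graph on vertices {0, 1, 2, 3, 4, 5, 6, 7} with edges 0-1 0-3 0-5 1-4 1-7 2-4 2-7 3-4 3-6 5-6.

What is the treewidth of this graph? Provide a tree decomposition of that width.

Treewidth 2.
One optimal decomposition is:
Bags: B1 = {3, 5, 6}  B2 = {0, 3, 5}  B3 = {0, 3, 4}  B4 = {0, 1, 4}  B5 = {1, 2, 4}  B6 = {1, 2, 7}
Tree: B1–B2, B2–B3, B3–B4, B4–B5, B5–B6

The largest bag has 3 vertices, giving width 2; this decomposition certifies tw(G) ≤ 2. For the lower bound, G contains the cycle 6–5–0–3–6, so G is not a forest; only forests have treewidth ≤ 1, hence tw(G) ≥ 2. Combining the bounds, tw(G) = 2.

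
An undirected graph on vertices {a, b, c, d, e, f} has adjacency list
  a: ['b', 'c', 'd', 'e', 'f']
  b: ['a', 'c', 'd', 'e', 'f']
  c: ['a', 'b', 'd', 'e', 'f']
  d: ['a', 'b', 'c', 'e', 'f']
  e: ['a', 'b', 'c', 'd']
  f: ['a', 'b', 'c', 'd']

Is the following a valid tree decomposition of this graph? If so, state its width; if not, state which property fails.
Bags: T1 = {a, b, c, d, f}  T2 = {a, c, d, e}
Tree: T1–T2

No — edge (b,e) lies in no bag.

A tree decomposition must satisfy three properties: every vertex lies in some bag; for every edge, both endpoints lie together in some bag; and for every vertex, the bags containing it form a connected subtree. Here edge (b,e) lies in no bag, so the decomposition is invalid.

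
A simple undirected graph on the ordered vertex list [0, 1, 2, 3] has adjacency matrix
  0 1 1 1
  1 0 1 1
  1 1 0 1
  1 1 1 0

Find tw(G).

3

A width-3 tree decomposition is:
Bags: B1 = {0, 1, 2, 3}
Tree: (single bag)
With just one bag of size 4, the width is 4 − 1 = 3, so tw(G) ≤ 3. Conversely, {0, 1, 2, 3} is a clique of size 4, and the vertices of any clique must share a bag in every tree decomposition; so some bag has ≥ 4 vertices and tw(G) ≥ 3. Combining the bounds, tw(G) = 3.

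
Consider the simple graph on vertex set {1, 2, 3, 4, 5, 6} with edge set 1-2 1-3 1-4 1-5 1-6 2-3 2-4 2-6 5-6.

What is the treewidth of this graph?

2

A width-2 tree decomposition is:
Bags: B1 = {1, 2, 3}  B2 = {1, 2, 6}  B3 = {1, 5, 6}  B4 = {1, 2, 4}
Tree: B1–B2, B2–B3, B1–B4
The largest bag has 3 vertices, giving width 2; this decomposition certifies tw(G) ≤ 2. On the other hand G contains the 3-clique {1, 2, 3}. A clique must lie in a single bag of any decomposition, so no decomposition can have width below 2. Hence tw(G) = 2 exactly.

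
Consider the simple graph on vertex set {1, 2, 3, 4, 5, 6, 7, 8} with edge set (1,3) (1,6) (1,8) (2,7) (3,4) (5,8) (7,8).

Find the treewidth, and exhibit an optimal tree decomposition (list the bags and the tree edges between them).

Treewidth 1.
One such decomposition:
Bags: B1 = {1, 8}  B2 = {5, 8}  B3 = {7, 8}  B4 = {1, 3}  B5 = {3, 4}  B6 = {1, 6}  B7 = {2, 7}
Tree: B1–B2, B1–B3, B1–B4, B4–B5, B4–B6, B3–B7

Every bag has size at most 2, so the width is 2 − 1 = 1 and tw(G) ≤ 1. Since G has at least one edge (e.g. 8–1), it is not an edgeless graph, so tw(G) ≥ 1. Combining the bounds, tw(G) = 1.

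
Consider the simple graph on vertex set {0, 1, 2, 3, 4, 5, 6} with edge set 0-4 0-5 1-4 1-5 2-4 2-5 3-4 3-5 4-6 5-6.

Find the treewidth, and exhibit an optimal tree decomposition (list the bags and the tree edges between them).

Treewidth 2.
Bags: B1 = {4, 5, 6}  B2 = {0, 4, 5}  B3 = {1, 4, 5}  B4 = {2, 4, 5}  B5 = {3, 4, 5}
Tree: B1–B2, B2–B3, B3–B4, B4–B5

Each bag holds 3 vertices, so the decomposition has width 2, which upper-bounds the treewidth. For the lower bound, G contains the cycle 5–6–4–0–5, so G is not a forest; only forests have treewidth ≤ 1, hence tw(G) ≥ 2. Hence tw(G) = 2 exactly.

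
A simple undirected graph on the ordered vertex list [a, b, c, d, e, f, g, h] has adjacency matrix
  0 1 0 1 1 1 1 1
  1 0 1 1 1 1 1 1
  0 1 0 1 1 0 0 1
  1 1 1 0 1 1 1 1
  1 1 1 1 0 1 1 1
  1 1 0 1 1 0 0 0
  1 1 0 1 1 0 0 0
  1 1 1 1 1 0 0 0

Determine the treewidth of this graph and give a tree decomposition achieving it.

Every bag has size at most 5, so the width is 5 − 1 = 4 and tw(G) ≤ 4. Conversely, {b, c, d, e, h} is a clique of size 5, and the vertices of any clique must share a bag in every tree decomposition; so some bag has ≥ 5 vertices and tw(G) ≥ 4. Hence tw(G) = 4 exactly.

Treewidth 4.
One such decomposition:
Bags: B1 = {a, b, d, e, h}  B2 = {b, c, d, e, h}  B3 = {a, b, d, e, g}  B4 = {a, b, d, e, f}
Tree: B1–B2, B1–B3, B3–B4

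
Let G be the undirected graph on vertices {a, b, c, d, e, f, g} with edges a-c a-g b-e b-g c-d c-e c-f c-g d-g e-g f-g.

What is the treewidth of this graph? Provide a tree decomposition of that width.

The largest bag has 3 vertices, giving width 2; this decomposition certifies tw(G) ≤ 2. On the other hand G contains the 3-clique {c, d, g}. A clique must lie in a single bag of any decomposition, so no decomposition can have width below 2. Combining the bounds, tw(G) = 2.

Treewidth 2.
Bags: B1 = {c, e, g}  B2 = {b, e, g}  B3 = {a, c, g}  B4 = {c, d, g}  B5 = {c, f, g}
Tree: B1–B2, B1–B3, B3–B4, B4–B5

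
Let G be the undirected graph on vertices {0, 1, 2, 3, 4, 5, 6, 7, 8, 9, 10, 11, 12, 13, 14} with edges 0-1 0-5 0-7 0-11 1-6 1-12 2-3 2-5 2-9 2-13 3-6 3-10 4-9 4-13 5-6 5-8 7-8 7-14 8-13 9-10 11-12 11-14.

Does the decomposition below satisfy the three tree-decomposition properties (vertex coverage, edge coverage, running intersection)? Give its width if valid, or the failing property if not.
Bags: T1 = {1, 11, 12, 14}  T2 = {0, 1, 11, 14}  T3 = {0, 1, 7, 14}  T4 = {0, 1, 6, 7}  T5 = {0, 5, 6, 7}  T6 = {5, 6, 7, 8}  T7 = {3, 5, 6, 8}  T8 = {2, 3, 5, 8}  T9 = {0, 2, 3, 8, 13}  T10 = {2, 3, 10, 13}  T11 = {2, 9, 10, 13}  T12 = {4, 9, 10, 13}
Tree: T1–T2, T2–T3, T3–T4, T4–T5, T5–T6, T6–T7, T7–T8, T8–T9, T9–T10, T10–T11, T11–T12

A tree decomposition must satisfy three properties: every vertex lies in some bag; for every edge, both endpoints lie together in some bag; and for every vertex, the bags containing it form a connected subtree. Here bags containing vertex 0 are not connected in the tree, so the decomposition is invalid.

No — bags containing vertex 0 are not connected in the tree.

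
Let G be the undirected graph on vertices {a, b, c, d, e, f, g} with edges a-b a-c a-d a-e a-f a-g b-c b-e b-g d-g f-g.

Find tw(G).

2

A width-2 tree decomposition is:
Bags: B1 = {a, b, g}  B2 = {a, d, g}  B3 = {a, b, e}  B4 = {a, b, c}  B5 = {a, f, g}
Tree: B1–B2, B1–B3, B3–B4, B2–B5
Each bag holds 3 vertices, so the decomposition has width 2, which upper-bounds the treewidth. Conversely, {a, d, g} is a clique of size 3, and the vertices of any clique must share a bag in every tree decomposition; so some bag has ≥ 3 vertices and tw(G) ≥ 2. Therefore the treewidth is 2.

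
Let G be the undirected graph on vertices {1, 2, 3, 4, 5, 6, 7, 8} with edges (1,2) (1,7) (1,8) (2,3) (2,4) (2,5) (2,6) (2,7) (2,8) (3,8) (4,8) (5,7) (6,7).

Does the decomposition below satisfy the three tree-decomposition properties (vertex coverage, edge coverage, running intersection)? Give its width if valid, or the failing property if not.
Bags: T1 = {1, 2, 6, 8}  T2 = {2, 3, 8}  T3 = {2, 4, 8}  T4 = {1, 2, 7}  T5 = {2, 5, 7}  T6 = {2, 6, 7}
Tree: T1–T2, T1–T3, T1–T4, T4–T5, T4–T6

No — bags containing vertex 6 are not connected in the tree.

A tree decomposition must satisfy three properties: every vertex lies in some bag; for every edge, both endpoints lie together in some bag; and for every vertex, the bags containing it form a connected subtree. Here bags containing vertex 6 are not connected in the tree, so the decomposition is invalid.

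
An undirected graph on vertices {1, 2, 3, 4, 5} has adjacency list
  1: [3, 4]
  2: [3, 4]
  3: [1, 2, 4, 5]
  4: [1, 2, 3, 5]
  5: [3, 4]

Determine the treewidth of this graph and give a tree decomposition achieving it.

Each bag holds 3 vertices, so the decomposition has width 2, which upper-bounds the treewidth. On the other hand G contains the 3-clique {1, 3, 4}. A clique must lie in a single bag of any decomposition, so no decomposition can have width below 2. The upper and lower bounds meet at 2, so that is the treewidth.

Treewidth 2.
Bags: B1 = {2, 3, 4}  B2 = {3, 4, 5}  B3 = {1, 3, 4}
Tree: B1–B2, B1–B3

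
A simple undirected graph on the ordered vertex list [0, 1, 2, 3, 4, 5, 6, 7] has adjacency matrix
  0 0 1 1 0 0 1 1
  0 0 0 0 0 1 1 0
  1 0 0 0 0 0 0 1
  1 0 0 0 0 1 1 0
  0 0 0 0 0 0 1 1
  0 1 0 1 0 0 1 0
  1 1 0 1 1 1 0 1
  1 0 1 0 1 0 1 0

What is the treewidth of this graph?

A width-2 tree decomposition is:
Bags: B1 = {0, 6, 7}  B2 = {0, 3, 6}  B3 = {0, 2, 7}  B4 = {3, 5, 6}  B5 = {1, 5, 6}  B6 = {4, 6, 7}
Tree: B1–B2, B1–B3, B2–B4, B4–B5, B1–B6
Each bag holds 3 vertices, so the decomposition has width 2, which upper-bounds the treewidth. On the other hand G contains the 3-clique {0, 2, 7}. A clique must lie in a single bag of any decomposition, so no decomposition can have width below 2. Combining the bounds, tw(G) = 2.

2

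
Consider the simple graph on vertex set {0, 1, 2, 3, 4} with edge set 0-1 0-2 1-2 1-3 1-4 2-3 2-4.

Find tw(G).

A width-2 tree decomposition is:
Bags: B1 = {0, 1, 2}  B2 = {1, 2, 3}  B3 = {1, 2, 4}
Tree: B1–B2, B2–B3
Each bag holds 3 vertices, so the decomposition has width 2, which upper-bounds the treewidth. Conversely, {0, 1, 2} is a clique of size 3, and the vertices of any clique must share a bag in every tree decomposition; so some bag has ≥ 3 vertices and tw(G) ≥ 2. Hence tw(G) = 2 exactly.

2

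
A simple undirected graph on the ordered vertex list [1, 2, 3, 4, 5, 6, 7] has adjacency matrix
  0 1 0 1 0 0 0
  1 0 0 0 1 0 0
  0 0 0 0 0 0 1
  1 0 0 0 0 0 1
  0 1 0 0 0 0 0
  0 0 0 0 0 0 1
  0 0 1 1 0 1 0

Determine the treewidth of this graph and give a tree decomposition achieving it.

Every bag has size at most 2, so the width is 2 − 1 = 1 and tw(G) ≤ 1. G has an edge, so its treewidth is at least 1. Therefore the treewidth is 1.

Treewidth 1.
Bags: B1 = {4, 7}  B2 = {1, 4}  B3 = {3, 7}  B4 = {6, 7}  B5 = {1, 2}  B6 = {2, 5}
Tree: B1–B2, B1–B3, B3–B4, B2–B5, B5–B6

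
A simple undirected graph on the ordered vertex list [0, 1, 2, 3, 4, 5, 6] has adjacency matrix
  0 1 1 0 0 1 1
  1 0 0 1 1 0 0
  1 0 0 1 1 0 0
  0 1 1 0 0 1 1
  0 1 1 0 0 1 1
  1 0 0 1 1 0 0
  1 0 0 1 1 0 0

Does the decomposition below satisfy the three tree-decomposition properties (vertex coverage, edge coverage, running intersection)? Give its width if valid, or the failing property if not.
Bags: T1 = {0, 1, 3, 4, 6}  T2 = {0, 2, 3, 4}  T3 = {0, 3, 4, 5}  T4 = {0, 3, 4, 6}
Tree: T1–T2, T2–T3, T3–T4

No — bags containing vertex 6 are not connected in the tree.

A tree decomposition must satisfy three properties: every vertex lies in some bag; for every edge, both endpoints lie together in some bag; and for every vertex, the bags containing it form a connected subtree. Here bags containing vertex 6 are not connected in the tree, so the decomposition is invalid.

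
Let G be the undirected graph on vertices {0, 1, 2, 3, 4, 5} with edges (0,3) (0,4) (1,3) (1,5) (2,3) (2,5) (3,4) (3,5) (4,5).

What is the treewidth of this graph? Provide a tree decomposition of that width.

Every bag has size at most 3, so the width is 3 − 1 = 2 and tw(G) ≤ 2. On the other hand G contains the 3-clique {0, 3, 4}. A clique must lie in a single bag of any decomposition, so no decomposition can have width below 2. Hence tw(G) = 2 exactly.

Treewidth 2.
Bags: B1 = {3, 4, 5}  B2 = {1, 3, 5}  B3 = {0, 3, 4}  B4 = {2, 3, 5}
Tree: B1–B2, B1–B3, B2–B4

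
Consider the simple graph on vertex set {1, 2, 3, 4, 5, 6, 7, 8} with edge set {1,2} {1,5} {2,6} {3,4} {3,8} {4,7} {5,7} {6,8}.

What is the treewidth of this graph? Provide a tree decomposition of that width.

Treewidth 2.
One optimal decomposition is:
Bags: B1 = {1, 2, 6}  B2 = {1, 6, 8}  B3 = {1, 3, 8}  B4 = {1, 3, 4}  B5 = {1, 4, 7}  B6 = {1, 5, 7}
Tree: B1–B2, B2–B3, B3–B4, B4–B5, B5–B6

The largest bag has 3 vertices, giving width 2; this decomposition certifies tw(G) ≤ 2. Since 1–2–6–8–3–4–7–5–1 is a cycle in G, G is not acyclic. Forests are exactly the graphs of treewidth ≤ 1, so tw(G) ≥ 2. The upper and lower bounds meet at 2, so that is the treewidth.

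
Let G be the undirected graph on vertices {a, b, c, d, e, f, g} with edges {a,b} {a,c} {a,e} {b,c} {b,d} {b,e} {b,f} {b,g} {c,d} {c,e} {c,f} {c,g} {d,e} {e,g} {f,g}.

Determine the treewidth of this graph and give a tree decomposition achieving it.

Every bag has size at most 4, so the width is 4 − 1 = 3 and tw(G) ≤ 3. Conversely, {b, c, d, e} is a clique of size 4, and the vertices of any clique must share a bag in every tree decomposition; so some bag has ≥ 4 vertices and tw(G) ≥ 3. Therefore the treewidth is 3.

Treewidth 3.
One such decomposition:
Bags: B1 = {b, c, d, e}  B2 = {a, b, c, e}  B3 = {b, c, e, g}  B4 = {b, c, f, g}
Tree: B1–B2, B1–B3, B3–B4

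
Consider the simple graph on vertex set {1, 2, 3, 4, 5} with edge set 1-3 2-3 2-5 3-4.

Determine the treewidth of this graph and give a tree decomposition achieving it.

The largest bag has 2 vertices, giving width 1; this decomposition certifies tw(G) ≤ 1. Since G has at least one edge (e.g. 5–2), it is not an edgeless graph, so tw(G) ≥ 1. Combining the bounds, tw(G) = 1.

Treewidth 1.
One such decomposition:
Bags: B1 = {2, 5}  B2 = {2, 3}  B3 = {3, 4}  B4 = {1, 3}
Tree: B1–B2, B2–B3, B2–B4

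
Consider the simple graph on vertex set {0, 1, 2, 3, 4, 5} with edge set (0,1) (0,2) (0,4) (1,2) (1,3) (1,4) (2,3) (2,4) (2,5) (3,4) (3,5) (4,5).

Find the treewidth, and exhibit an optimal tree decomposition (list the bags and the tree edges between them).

Treewidth 3.
Bags: B1 = {1, 2, 3, 4}  B2 = {2, 3, 4, 5}  B3 = {0, 1, 2, 4}
Tree: B1–B2, B1–B3

Each bag holds 4 vertices, so the decomposition has width 3, which upper-bounds the treewidth. On the other hand G contains the 4-clique {0, 1, 2, 4}. A clique must lie in a single bag of any decomposition, so no decomposition can have width below 3. Combining the bounds, tw(G) = 3.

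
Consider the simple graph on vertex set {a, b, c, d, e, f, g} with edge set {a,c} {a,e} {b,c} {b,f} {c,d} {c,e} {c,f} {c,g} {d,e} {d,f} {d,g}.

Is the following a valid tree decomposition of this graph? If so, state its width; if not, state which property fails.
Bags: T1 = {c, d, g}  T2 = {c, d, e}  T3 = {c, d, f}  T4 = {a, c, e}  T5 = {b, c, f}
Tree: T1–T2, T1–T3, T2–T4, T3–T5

Every vertex of G appears in some bag (union = {a, b, c, d, e, f, g}); every edge is covered by a bag; and for each vertex v the set of bags containing v is connected in the bag tree. The decomposition is therefore valid. The largest bag has 3 vertices, so the width is 2.

Yes; width 2.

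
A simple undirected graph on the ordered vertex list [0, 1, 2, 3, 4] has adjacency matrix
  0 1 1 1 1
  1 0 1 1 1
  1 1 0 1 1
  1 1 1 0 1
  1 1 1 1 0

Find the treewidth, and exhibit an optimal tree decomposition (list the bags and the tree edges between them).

With just one bag of size 5, the width is 5 − 1 = 4, so tw(G) ≤ 4. On the other hand G contains the 5-clique {0, 1, 2, 3, 4}. A clique must lie in a single bag of any decomposition, so no decomposition can have width below 4. The upper and lower bounds meet at 4, so that is the treewidth.

Treewidth 4.
Bags: B1 = {0, 1, 2, 3, 4}
Tree: (single bag)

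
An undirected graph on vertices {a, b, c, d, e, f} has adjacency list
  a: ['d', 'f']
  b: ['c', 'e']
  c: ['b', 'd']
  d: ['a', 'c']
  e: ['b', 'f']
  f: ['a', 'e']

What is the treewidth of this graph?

A width-2 tree decomposition is:
Bags: B1 = {a, c, d}  B2 = {a, b, c}  B3 = {a, b, e}  B4 = {a, e, f}
Tree: B1–B2, B2–B3, B3–B4
Every bag has size at most 3, so the width is 3 − 1 = 2 and tw(G) ≤ 2. For the lower bound, G contains the cycle a–d–c–b–e–f–a, so G is not a forest; only forests have treewidth ≤ 1, hence tw(G) ≥ 2. Hence tw(G) = 2 exactly.

2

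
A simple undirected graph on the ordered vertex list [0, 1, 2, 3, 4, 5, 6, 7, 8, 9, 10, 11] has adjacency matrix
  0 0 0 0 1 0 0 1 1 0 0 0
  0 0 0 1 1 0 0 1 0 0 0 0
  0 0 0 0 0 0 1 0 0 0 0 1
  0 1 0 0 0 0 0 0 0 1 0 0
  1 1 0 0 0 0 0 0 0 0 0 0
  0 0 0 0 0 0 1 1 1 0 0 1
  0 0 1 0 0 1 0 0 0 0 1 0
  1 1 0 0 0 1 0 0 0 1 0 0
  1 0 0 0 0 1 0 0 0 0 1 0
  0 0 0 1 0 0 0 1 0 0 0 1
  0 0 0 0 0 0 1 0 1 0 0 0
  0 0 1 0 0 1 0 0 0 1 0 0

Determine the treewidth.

A width-3 tree decomposition is:
Bags: B1 = {2, 6, 10, 11}  B2 = {5, 6, 10, 11}  B3 = {5, 8, 10, 11}  B4 = {5, 8, 9, 11}  B5 = {5, 7, 8, 9}  B6 = {0, 7, 8, 9}  B7 = {0, 3, 7, 9}  B8 = {0, 1, 3, 7}  B9 = {0, 1, 3, 4}
Tree: B1–B2, B2–B3, B3–B4, B4–B5, B5–B6, B6–B7, B7–B8, B8–B9
Each bag holds 4 vertices, so the decomposition has width 3, which upper-bounds the treewidth. For the lower bound: the 4 vertex sets {2,6,10}, {11}, {5}, {0,7,8,9} are disjoint, each induces a connected subgraph, and every pair is joined by at least one edge of G. Contracting each set to a single vertex therefore yields K_{4} as a minor, and since treewidth is minor-monotone, tw(G) ≥ tw(K_{4}) = 3. Hence tw(G) = 3 exactly.

3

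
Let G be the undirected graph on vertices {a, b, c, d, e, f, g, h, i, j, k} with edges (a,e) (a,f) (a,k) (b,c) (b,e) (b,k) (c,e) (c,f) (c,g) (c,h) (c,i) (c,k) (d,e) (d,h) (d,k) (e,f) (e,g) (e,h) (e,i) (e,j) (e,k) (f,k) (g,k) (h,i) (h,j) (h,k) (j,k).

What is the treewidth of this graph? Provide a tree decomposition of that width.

The largest bag has 4 vertices, giving width 3; this decomposition certifies tw(G) ≤ 3. For the lower bound, the 4 vertices {d, e, h, k} are pairwise adjacent, and any tree decomposition puts a clique entirely inside one bag — forcing width ≥ 3. The upper and lower bounds meet at 3, so that is the treewidth.

Treewidth 3.
One such decomposition:
Bags: B1 = {c, e, f, k}  B2 = {c, e, g, k}  B3 = {b, c, e, k}  B4 = {c, e, h, k}  B5 = {a, e, f, k}  B6 = {d, e, h, k}  B7 = {e, h, j, k}  B8 = {c, e, h, i}
Tree: B1–B2, B2–B3, B2–B4, B1–B5, B4–B6, B6–B7, B4–B8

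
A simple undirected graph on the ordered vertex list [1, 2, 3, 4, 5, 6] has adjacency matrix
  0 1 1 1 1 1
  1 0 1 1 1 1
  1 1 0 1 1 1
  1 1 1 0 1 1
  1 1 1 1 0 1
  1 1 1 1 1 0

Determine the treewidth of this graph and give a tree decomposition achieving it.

Treewidth 5.
One such decomposition:
Bags: B1 = {1, 2, 3, 4, 5, 6}
Tree: (single bag)

A single bag containing all 6 vertices is trivially a valid decomposition of width 5. On the other hand G contains the 6-clique {1, 2, 3, 4, 5, 6}. A clique must lie in a single bag of any decomposition, so no decomposition can have width below 5. Combining the bounds, tw(G) = 5.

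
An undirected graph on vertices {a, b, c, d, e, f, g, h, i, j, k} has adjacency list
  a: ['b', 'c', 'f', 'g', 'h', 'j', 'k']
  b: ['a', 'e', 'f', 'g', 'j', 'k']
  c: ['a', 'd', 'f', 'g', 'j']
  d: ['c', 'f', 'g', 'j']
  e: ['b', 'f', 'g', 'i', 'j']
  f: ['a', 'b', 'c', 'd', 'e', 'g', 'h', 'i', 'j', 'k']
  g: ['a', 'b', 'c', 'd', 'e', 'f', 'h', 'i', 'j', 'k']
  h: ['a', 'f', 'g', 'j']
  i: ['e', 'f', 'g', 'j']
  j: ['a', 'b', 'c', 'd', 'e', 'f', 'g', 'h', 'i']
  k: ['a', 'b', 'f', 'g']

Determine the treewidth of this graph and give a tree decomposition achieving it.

Every bag has size at most 5, so the width is 5 − 1 = 4 and tw(G) ≤ 4. For the lower bound, the 5 vertices {c, d, f, g, j} are pairwise adjacent, and any tree decomposition puts a clique entirely inside one bag — forcing width ≥ 4. Therefore the treewidth is 4.

Treewidth 4.
One such decomposition:
Bags: B1 = {a, b, f, g, j}  B2 = {a, b, f, g, k}  B3 = {a, c, f, g, j}  B4 = {b, e, f, g, j}  B5 = {a, f, g, h, j}  B6 = {e, f, g, i, j}  B7 = {c, d, f, g, j}
Tree: B1–B2, B1–B3, B1–B4, B3–B5, B4–B6, B3–B7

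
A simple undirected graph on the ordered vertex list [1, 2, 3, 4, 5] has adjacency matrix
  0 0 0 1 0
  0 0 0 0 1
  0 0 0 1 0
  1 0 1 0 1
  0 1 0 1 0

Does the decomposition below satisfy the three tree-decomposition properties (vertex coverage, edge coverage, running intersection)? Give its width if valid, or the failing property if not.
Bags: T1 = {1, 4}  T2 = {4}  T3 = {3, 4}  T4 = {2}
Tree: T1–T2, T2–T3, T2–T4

A tree decomposition must satisfy three properties: every vertex lies in some bag; for every edge, both endpoints lie together in some bag; and for every vertex, the bags containing it form a connected subtree. Here vertex 5 appears in no bag, so the decomposition is invalid.

No — vertex 5 appears in no bag.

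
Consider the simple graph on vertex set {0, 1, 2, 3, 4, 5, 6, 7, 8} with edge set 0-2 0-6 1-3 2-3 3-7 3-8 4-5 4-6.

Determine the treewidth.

1

A width-1 tree decomposition is:
Bags: B1 = {2, 3}  B2 = {0, 2}  B3 = {1, 3}  B4 = {0, 6}  B5 = {3, 7}  B6 = {4, 6}  B7 = {4, 5}  B8 = {3, 8}
Tree: B1–B2, B1–B3, B2–B4, B1–B5, B4–B6, B6–B7, B1–B8
The largest bag has 2 vertices, giving width 1; this decomposition certifies tw(G) ≤ 1. Since G has at least one edge (e.g. 2–3), it is not an edgeless graph, so tw(G) ≥ 1. The upper and lower bounds meet at 1, so that is the treewidth.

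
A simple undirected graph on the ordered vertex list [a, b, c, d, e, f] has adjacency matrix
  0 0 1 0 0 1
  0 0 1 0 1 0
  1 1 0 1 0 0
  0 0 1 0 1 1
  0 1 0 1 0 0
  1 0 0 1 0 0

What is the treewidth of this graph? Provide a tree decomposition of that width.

Each bag holds 3 vertices, so the decomposition has width 2, which upper-bounds the treewidth. Since a–f–d–c–a is a cycle in G, G is not acyclic. Forests are exactly the graphs of treewidth ≤ 1, so tw(G) ≥ 2. Hence tw(G) = 2 exactly.

Treewidth 2.
One such decomposition:
Bags: B1 = {a, c, f}  B2 = {c, d, f}  B3 = {b, c, d}  B4 = {b, d, e}
Tree: B1–B2, B2–B3, B3–B4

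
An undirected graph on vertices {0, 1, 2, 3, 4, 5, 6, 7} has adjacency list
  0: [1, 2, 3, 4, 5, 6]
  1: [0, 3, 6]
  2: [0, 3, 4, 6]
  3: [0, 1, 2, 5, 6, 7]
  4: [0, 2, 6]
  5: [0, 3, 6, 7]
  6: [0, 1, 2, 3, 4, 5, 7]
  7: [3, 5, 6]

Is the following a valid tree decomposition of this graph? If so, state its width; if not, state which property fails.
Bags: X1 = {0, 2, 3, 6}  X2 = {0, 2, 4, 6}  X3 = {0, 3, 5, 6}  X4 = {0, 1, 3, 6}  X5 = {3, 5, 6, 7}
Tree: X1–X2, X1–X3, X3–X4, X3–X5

Yes; width 3.

Vertex coverage: the bags together contain {0, 1, 2, 3, 4, 5, 6, 7}, the full vertex set. Edge coverage: each edge of G has both endpoints in at least one bag. Running intersection: for every vertex, the bags containing it form a connected subtree. All three properties hold, so this is a valid tree decomposition of width max|bag| − 1 = 3, and hence tw(G) ≤ 3.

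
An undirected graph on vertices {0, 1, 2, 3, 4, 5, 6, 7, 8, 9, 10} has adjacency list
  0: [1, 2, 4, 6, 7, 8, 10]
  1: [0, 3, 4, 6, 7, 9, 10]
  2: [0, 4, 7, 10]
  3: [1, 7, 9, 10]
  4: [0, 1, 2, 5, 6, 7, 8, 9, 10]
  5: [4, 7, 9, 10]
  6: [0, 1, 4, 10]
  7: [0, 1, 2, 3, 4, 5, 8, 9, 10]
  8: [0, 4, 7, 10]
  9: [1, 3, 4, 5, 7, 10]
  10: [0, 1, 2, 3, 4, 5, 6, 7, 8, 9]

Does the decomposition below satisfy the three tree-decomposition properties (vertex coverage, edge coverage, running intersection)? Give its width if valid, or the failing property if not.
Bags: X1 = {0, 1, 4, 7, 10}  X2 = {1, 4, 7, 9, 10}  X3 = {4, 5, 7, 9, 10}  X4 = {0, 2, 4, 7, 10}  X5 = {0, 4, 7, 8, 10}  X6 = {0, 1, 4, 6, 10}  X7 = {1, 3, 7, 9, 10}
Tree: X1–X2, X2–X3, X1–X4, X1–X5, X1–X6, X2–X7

Every vertex of G appears in some bag (union = {0, 1, 2, 3, 4, 5, 6, 7, 8, 9, 10}); every edge is covered by a bag; and for each vertex v the set of bags containing v is connected in the bag tree. The decomposition is therefore valid. The largest bag has 5 vertices, so the width is 4.

Yes; width 4.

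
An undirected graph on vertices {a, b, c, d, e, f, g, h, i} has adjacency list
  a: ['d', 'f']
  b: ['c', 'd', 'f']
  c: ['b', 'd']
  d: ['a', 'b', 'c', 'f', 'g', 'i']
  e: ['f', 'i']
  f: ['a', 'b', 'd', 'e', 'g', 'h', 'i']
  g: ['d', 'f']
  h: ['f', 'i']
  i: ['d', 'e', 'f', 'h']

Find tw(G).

2

A width-2 tree decomposition is:
Bags: B1 = {b, d, f}  B2 = {a, d, f}  B3 = {d, f, i}  B4 = {d, f, g}  B5 = {e, f, i}  B6 = {f, h, i}  B7 = {b, c, d}
Tree: B1–B2, B2–B3, B2–B4, B3–B5, B3–B6, B1–B7
Every bag has size at most 3, so the width is 3 − 1 = 2 and tw(G) ≤ 2. Conversely, {b, c, d} is a clique of size 3, and the vertices of any clique must share a bag in every tree decomposition; so some bag has ≥ 3 vertices and tw(G) ≥ 2. Combining the bounds, tw(G) = 2.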